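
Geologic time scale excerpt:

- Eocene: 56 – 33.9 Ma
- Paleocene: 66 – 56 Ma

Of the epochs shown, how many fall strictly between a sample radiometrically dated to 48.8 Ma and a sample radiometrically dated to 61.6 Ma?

0

Checking each listed span, none has both start < 61.6 Ma and end > 48.8 Ma — every epoch straddles one of the two dates or lies outside them — so the count is 0.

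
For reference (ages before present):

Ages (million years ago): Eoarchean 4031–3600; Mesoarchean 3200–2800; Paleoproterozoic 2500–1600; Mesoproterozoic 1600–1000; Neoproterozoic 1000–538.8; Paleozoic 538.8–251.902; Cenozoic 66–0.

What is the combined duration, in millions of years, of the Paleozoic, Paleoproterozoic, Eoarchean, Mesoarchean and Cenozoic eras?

Each duration: Paleozoic = 286.898; Paleoproterozoic = 900; Eoarchean = 431; Mesoarchean = 400; Cenozoic = 66.
Sum: 286.898 + 900 + 431 + 400 + 66 = 2083.898 Myr.

2083.898 million years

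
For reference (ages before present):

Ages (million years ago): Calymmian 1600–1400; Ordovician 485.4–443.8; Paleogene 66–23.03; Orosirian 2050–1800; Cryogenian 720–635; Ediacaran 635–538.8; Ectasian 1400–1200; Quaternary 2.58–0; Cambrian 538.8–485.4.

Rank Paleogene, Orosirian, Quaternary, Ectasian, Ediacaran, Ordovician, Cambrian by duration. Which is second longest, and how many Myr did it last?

Start − end for each: Paleogene 66 − 23.03 = 42.97; Orosirian 2050 − 1800 = 250; Quaternary 2.58 − 0 = 2.58; Ectasian 1400 − 1200 = 200; Ediacaran 635 − 538.8 = 96.2; Ordovician 485.4 − 443.8 = 41.6; Cambrian 538.8 − 485.4 = 53.4.
Ranking these from longest: Orosirian > Ectasian > Ediacaran > Cambrian > Paleogene > Ordovician > Quaternary.
Position 2 in that ranking is Ectasian, which lasted 200 Myr.

Ectasian, 200 million years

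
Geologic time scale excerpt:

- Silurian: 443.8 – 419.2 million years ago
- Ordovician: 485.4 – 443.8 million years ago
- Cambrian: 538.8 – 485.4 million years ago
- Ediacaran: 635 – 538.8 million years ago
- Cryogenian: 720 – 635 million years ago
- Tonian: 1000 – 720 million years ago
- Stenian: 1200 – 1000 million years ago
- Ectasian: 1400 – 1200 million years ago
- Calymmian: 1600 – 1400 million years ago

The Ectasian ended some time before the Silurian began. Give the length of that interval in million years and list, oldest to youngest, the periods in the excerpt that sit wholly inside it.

756.2 million years; Stenian, Tonian, Cryogenian, Ediacaran, Cambrian, Ordovician

The Ectasian closes at 1200 Ma and the Silurian opens at 443.8 Ma, so the interval is 1200 − 443.8 = 756.2 Myr.
A period fits inside if it starts at or after 1200 Ma and ends at or before 443.8 Ma; oldest first that gives Stenian, Tonian, Cryogenian, Ediacaran, Cambrian, Ordovician.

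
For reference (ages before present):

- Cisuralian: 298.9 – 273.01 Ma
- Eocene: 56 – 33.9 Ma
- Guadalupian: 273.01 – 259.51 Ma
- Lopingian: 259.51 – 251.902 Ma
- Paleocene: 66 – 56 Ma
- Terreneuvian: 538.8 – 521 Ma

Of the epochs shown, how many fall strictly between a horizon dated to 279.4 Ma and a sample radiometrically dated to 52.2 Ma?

3

The older date is 279.4 Ma and the younger is 52.2 Ma.
Epochs with start < 279.4 and end > 52.2 Ma: Guadalupian (273.01–259.51), Lopingian (259.51–251.902), Paleocene (66–56).
That is 3 complete epochs.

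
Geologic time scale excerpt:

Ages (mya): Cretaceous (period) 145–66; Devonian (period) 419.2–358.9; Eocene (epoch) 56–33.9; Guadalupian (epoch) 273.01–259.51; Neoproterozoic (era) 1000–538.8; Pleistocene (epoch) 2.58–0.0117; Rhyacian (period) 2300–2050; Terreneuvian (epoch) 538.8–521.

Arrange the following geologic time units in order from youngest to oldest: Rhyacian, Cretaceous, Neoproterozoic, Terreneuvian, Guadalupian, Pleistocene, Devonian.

The oldest of these is Rhyacian (starts 2300 Ma) and the youngest is Pleistocene (ends 0.0117 Ma).
In between, by decreasing start age: Neoproterozoic (1000), Terreneuvian (538.8), Devonian (419.2), Guadalupian (273.01), Cretaceous (145).
Listing youngest first means reversing that sequence.

Pleistocene, Cretaceous, Guadalupian, Devonian, Terreneuvian, Neoproterozoic, Rhyacian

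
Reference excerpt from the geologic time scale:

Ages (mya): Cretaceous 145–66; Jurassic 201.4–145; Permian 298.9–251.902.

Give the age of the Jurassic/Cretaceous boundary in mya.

145 mya

The Jurassic ends and the Cretaceous begins at 145 mya.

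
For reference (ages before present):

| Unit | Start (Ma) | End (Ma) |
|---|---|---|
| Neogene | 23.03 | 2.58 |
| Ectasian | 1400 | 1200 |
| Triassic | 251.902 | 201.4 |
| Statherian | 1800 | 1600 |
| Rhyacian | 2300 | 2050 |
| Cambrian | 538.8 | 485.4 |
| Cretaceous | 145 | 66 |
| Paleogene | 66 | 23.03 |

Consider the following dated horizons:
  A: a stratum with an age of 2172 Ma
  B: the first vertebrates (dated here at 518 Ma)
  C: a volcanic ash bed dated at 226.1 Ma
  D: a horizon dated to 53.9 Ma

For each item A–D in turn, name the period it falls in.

Match each age against the start–end ranges in the excerpt: A = 2172 Ma → Rhyacian (2300–2050); B = 518 Ma → Cambrian (538.8–485.4); C = 226.1 Ma → Triassic (251.902–201.4); D = 53.9 Ma → Paleogene (66–23.03).

A — Rhyacian; B — Cambrian; C — Triassic; D — Paleogene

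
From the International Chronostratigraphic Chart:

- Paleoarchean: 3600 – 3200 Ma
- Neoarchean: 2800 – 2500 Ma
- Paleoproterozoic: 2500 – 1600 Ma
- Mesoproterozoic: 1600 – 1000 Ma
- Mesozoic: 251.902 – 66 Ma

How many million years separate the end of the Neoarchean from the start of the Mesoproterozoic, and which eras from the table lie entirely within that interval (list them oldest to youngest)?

End of Neoarchean = 2500 Ma; start of Mesoproterozoic = 1600 Ma.
Gap = 2500 − 1600 = 900 Myr.
Eras wholly inside 2500–1600 Ma: Paleoproterozoic (2500–1600).

900 million years; Paleoproterozoic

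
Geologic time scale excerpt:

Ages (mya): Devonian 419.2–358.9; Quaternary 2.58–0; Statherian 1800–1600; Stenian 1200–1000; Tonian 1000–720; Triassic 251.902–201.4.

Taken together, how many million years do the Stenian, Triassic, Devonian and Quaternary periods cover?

313.382 million years

Duration is start − end for each: (1200 − 1000) + (251.902 − 201.4) + (419.2 − 358.9) + (2.58 − 0).
That is 200 + 50.502 + 60.3 + 2.58, which totals 313.382 million years.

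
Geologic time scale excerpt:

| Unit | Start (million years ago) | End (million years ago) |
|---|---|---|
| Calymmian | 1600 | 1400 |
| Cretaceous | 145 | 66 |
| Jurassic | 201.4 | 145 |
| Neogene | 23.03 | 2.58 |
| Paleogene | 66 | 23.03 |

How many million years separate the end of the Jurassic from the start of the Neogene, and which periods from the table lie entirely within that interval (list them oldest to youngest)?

End of Jurassic = 145 Ma; start of Neogene = 23.03 Ma.
Gap = 145 − 23.03 = 121.97 Myr.
Periods wholly inside 145–23.03 Ma: Cretaceous (145–66), Paleogene (66–23.03).

121.97 million years; Cretaceous, Paleogene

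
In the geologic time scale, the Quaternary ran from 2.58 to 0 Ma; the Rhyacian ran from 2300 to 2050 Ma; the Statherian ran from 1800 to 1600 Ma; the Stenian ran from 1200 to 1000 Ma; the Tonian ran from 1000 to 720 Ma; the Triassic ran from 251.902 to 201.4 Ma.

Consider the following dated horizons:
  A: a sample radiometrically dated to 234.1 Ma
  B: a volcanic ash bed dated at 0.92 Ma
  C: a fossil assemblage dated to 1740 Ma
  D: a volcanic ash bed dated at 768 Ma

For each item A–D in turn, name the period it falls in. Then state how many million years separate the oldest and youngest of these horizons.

Match each age against the start–end ranges in the excerpt: A = 234.1 Ma → Triassic (251.902–201.4); B = 0.92 Ma → Quaternary (2.58–0); C = 1740 Ma → Statherian (1800–1600); D = 768 Ma → Tonian (1000–720).
The largest age is 1740 Ma and the smallest is 0.92 Ma; their difference is 1739.08 Myr.

A — Triassic; B — Quaternary; C — Statherian; D — Tonian; span 1739.08 million years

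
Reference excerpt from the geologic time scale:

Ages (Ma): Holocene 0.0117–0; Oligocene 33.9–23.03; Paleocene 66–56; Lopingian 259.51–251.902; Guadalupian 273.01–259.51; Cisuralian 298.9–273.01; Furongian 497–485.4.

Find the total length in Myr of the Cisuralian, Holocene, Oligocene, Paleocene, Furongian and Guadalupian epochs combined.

Each duration: Cisuralian = 25.89; Holocene = 0.0117; Oligocene = 10.87; Paleocene = 10; Furongian = 11.6; Guadalupian = 13.5.
Sum: 25.89 + 0.0117 + 10.87 + 10 + 11.6 + 13.5 = 71.8717 Myr.

71.8717 million years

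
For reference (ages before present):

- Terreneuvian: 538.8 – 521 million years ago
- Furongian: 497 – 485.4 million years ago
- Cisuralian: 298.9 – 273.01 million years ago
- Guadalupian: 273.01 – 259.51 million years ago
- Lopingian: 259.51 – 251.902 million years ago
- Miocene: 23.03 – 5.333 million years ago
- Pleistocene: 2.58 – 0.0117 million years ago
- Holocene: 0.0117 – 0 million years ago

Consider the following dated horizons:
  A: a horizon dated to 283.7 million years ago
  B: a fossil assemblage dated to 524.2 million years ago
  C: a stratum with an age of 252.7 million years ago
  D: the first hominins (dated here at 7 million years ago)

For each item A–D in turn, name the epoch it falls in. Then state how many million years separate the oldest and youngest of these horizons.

A: 283.7 Ma lies in 298.9–273.01 Ma, so Cisuralian.
B: 524.2 Ma lies in 538.8–521 Ma, so Terreneuvian.
C: 252.7 Ma lies in 259.51–251.902 Ma, so Lopingian.
D: 7 Ma lies in 23.03–5.333 Ma, so Miocene.
Oldest = 524.2 Ma, youngest = 7 Ma → span 517.2 Myr.

A — Cisuralian; B — Terreneuvian; C — Lopingian; D — Miocene; span 517.2 million years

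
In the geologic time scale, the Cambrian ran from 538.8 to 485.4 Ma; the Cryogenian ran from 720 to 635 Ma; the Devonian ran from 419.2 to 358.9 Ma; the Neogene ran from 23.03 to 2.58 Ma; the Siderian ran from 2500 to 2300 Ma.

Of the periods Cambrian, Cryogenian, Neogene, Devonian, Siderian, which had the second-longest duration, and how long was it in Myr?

Cryogenian, 85 million years

Start − end for each: Cambrian 538.8 − 485.4 = 53.4; Cryogenian 720 − 635 = 85; Neogene 23.03 − 2.58 = 20.45; Devonian 419.2 − 358.9 = 60.3; Siderian 2500 − 2300 = 200.
Ranking these from longest: Siderian > Cryogenian > Devonian > Cambrian > Neogene.
Position 2 in that ranking is Cryogenian, which lasted 85 Myr.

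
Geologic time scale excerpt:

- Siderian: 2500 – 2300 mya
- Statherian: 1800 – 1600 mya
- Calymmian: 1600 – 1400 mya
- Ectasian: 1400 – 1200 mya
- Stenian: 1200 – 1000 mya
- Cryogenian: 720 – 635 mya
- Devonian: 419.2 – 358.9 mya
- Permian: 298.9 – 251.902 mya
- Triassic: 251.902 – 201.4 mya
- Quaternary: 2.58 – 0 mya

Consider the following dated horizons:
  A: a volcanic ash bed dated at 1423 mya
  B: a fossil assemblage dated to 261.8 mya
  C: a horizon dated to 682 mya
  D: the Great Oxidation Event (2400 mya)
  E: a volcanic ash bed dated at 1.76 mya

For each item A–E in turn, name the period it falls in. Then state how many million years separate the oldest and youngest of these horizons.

A — Calymmian; B — Permian; C — Cryogenian; D — Siderian; E — Quaternary; span 2398.24 million years

Match each age against the start–end ranges in the excerpt: A = 1423 Ma → Calymmian (1600–1400); B = 261.8 Ma → Permian (298.9–251.902); C = 682 Ma → Cryogenian (720–635); D = 2400 Ma → Siderian (2500–2300); E = 1.76 Ma → Quaternary (2.58–0).
The largest age is 2400 Ma and the smallest is 1.76 Ma; their difference is 2398.24 Myr.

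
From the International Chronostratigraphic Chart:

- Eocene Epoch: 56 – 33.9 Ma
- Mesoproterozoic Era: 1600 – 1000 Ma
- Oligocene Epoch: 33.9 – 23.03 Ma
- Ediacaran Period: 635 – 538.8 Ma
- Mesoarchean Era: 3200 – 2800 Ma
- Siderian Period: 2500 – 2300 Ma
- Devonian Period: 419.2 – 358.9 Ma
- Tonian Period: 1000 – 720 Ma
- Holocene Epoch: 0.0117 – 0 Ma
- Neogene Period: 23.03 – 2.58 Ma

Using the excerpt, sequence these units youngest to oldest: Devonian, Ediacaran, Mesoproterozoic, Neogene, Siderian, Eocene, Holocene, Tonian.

Holocene, then Neogene, then Eocene, then Devonian, then Ediacaran, then Tonian, then Mesoproterozoic, then Siderian

Sorting by start age (ascending Ma, since larger Ma = older): Holocene began 0.0117, Neogene began 23.03, Eocene began 56, Devonian began 419.2, Ediacaran began 635, Tonian began 1000, Mesoproterozoic began 1600, Siderian began 2500.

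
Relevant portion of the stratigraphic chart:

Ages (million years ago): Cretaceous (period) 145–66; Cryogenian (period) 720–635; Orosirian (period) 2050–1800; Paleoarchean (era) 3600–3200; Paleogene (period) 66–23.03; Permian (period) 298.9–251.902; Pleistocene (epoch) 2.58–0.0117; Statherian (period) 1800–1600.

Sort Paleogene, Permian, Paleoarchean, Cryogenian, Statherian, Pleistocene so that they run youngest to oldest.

Pleistocene, then Paleogene, then Permian, then Cryogenian, then Statherian, then Paleoarchean

Sorting by start age (ascending Ma, since larger Ma = older): Pleistocene start 2.58, Paleogene start 66, Permian start 298.9, Cryogenian start 720, Statherian start 1800, Paleoarchean start 3600.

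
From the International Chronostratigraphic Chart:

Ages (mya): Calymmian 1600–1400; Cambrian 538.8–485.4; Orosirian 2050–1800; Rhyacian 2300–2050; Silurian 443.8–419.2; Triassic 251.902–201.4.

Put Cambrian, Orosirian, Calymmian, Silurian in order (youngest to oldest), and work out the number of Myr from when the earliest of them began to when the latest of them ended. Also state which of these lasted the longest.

Silurian → Cambrian → Calymmian → Orosirian; total span 1630.8 Myr; longest is Orosirian

Start ages (Ma): Orosirian 2050, Calymmian 1600, Cambrian 538.8, Silurian 443.8.
Ordered youngest to oldest: Silurian, Cambrian, Calymmian, Orosirian.
Span = 2050 − 419.2 = 1630.8 Myr.
Durations: Silurian 24.6, Orosirian 250, Calymmian 200, Cambrian 53.4 → longest is Orosirian (250 Myr).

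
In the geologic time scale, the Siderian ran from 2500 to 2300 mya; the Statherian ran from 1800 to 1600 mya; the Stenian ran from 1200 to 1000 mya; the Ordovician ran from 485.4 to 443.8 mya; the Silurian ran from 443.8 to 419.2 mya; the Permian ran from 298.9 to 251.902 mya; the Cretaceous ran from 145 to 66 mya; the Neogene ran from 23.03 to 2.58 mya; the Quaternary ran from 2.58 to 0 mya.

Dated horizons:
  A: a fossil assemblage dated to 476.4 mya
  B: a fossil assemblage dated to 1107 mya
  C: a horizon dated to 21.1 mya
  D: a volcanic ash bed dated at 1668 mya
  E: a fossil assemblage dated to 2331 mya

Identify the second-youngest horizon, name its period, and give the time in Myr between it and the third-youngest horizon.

A, in the Ordovician; 630.6 million years to B

Sorted youngest-first by Ma: C (21.1), A (476.4), B (1107), D (1668), E (2331).
The second youngest is A at 476.4 Ma, which lies in 485.4–443.8 Ma: the Ordovician.
The third youngest is B at 1107 Ma; separation = |476.4 − 1107| = 630.6 Myr.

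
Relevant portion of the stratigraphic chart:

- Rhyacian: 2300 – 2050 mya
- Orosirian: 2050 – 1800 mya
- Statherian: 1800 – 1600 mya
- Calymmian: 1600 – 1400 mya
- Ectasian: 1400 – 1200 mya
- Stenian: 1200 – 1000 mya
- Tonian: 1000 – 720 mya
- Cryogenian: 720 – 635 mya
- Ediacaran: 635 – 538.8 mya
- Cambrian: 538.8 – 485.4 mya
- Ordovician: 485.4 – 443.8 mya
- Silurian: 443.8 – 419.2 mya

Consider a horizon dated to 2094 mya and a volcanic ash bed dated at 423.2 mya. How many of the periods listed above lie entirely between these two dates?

10

2094 Ma sits inside the Rhyacian (2300–2050) and 423.2 Ma inside the Silurian (443.8–419.2); neither of those is wholly between the two dates.
The listed periods lying completely between them are Orosirian, Statherian, Calymmian, Ectasian, Stenian, Tonian, Cryogenian, Ediacaran, Cambrian, Ordovician — 10 in all.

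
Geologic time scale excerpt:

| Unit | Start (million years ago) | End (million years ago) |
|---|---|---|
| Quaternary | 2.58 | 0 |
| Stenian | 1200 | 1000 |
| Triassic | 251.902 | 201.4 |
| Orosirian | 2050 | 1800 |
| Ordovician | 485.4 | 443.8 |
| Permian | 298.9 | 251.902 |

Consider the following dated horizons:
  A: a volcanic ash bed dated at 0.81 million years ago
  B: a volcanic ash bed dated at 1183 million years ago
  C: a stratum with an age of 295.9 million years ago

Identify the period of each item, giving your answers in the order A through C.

Match each age against the start–end ranges in the excerpt: A = 0.81 Ma → Quaternary (2.58–0); B = 1183 Ma → Stenian (1200–1000); C = 295.9 Ma → Permian (298.9–251.902).

A — Quaternary; B — Stenian; C — Permian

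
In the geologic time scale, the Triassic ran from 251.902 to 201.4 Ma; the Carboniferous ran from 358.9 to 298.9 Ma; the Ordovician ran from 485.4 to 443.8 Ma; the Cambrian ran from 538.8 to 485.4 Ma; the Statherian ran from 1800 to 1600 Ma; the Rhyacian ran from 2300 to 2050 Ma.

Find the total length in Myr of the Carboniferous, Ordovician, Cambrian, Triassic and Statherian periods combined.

Each duration: Carboniferous = 60; Ordovician = 41.6; Cambrian = 53.4; Triassic = 50.502; Statherian = 200.
Sum: 60 + 41.6 + 53.4 + 50.502 + 200 = 405.502 Myr.

405.502 million years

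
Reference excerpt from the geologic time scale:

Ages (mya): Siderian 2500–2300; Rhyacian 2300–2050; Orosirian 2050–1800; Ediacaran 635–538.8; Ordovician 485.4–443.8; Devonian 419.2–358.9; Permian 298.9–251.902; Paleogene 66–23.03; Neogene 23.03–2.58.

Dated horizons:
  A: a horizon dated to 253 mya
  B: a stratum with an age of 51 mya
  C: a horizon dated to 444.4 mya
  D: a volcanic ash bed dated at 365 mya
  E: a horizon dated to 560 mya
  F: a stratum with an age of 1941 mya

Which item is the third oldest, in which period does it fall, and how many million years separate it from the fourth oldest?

Sorted oldest-first by Ma: F (1941), E (560), C (444.4), D (365), A (253), B (51).
The third oldest is C at 444.4 Ma, which lies in 485.4–443.8 Ma: the Ordovician.
The fourth oldest is D at 365 Ma; separation = |444.4 − 365| = 79.4 Myr.

C, in the Ordovician; 79.4 million years to D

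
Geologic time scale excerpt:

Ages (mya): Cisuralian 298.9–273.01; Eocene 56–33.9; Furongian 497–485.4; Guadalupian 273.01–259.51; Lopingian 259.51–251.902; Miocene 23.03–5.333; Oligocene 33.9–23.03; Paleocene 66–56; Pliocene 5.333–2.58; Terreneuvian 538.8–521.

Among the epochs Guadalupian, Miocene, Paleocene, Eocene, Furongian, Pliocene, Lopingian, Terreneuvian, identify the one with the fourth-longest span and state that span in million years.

Start − end for each: Guadalupian 273.01 − 259.51 = 13.5; Miocene 23.03 − 5.333 = 17.697; Paleocene 66 − 56 = 10; Eocene 56 − 33.9 = 22.1; Furongian 497 − 485.4 = 11.6; Pliocene 5.333 − 2.58 = 2.753; Lopingian 259.51 − 251.902 = 7.608; Terreneuvian 538.8 − 521 = 17.8.
Ranking these from longest: Eocene > Terreneuvian > Miocene > Guadalupian > Furongian > Paleocene > Lopingian > Pliocene.
Position 4 in that ranking is Guadalupian, which lasted 13.5 Myr.

Guadalupian, 13.5 million years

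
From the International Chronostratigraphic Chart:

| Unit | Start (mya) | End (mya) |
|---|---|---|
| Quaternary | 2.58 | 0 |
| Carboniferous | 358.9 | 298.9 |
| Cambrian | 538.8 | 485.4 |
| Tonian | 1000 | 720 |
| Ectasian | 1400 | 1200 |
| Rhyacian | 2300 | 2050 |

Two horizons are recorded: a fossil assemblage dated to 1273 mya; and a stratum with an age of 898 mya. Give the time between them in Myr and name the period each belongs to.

Elapsed time: 1273 − 898 = 375 Myr.
1273 Ma lies within 1400–1200 Ma: Ectasian.
898 Ma lies within 1000–720 Ma: Tonian.

375 million years apart; the first in the Ectasian, the second in the Tonian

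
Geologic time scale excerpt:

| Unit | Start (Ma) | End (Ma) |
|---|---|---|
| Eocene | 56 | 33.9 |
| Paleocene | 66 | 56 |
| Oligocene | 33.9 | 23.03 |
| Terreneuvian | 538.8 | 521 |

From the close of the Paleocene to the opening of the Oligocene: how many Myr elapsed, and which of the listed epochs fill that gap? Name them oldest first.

The Paleocene closes at 56 Ma and the Oligocene opens at 33.9 Ma, so the interval is 56 − 33.9 = 22.1 Myr.
An epoch fits inside if it starts at or after 56 Ma and ends at or before 33.9 Ma; oldest first that gives Eocene.

22.1 million years; Eocene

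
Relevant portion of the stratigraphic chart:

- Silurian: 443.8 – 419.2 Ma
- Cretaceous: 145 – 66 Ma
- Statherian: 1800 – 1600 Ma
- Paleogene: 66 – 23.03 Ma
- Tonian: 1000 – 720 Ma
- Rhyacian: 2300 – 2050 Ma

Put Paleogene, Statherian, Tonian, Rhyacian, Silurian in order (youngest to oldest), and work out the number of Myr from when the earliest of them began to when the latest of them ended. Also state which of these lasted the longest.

Start ages (Ma): Rhyacian 2300, Statherian 1800, Tonian 1000, Silurian 443.8, Paleogene 66.
Ordered youngest to oldest: Paleogene, Silurian, Tonian, Statherian, Rhyacian.
Span = 2300 − 23.03 = 2276.97 Myr.
Durations: Rhyacian 250, Statherian 200, Silurian 24.6, Paleogene 42.97, Tonian 280 → longest is Tonian (280 Myr).

Paleogene → Silurian → Tonian → Statherian → Rhyacian; total span 2276.97 Myr; longest is Tonian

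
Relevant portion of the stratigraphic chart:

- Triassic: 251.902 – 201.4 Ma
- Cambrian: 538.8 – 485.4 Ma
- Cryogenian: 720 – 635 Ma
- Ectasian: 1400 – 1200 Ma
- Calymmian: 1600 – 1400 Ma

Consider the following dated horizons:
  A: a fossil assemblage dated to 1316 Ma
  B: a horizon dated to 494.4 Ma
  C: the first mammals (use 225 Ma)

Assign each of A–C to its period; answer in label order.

Match each age against the start–end ranges in the excerpt: A = 1316 Ma → Ectasian (1400–1200); B = 494.4 Ma → Cambrian (538.8–485.4); C = 225 Ma → Triassic (251.902–201.4).

A — Ectasian; B — Cambrian; C — Triassic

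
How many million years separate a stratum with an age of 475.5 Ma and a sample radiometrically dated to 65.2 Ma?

410.3 million years

475.5 − 65.2 = 410.3 million years.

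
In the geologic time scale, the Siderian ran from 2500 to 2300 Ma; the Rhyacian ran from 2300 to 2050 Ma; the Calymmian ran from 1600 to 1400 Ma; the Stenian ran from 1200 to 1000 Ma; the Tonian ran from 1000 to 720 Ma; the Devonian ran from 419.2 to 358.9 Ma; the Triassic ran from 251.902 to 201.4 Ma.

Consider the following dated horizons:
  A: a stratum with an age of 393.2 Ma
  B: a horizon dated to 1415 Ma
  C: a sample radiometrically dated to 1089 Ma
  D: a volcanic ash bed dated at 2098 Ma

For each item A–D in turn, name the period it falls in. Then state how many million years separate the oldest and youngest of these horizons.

A — Devonian; B — Calymmian; C — Stenian; D — Rhyacian; span 1704.8 million years

Match each age against the start–end ranges in the excerpt: A = 393.2 Ma → Devonian (419.2–358.9); B = 1415 Ma → Calymmian (1600–1400); C = 1089 Ma → Stenian (1200–1000); D = 2098 Ma → Rhyacian (2300–2050).
The largest age is 2098 Ma and the smallest is 393.2 Ma; their difference is 1704.8 Myr.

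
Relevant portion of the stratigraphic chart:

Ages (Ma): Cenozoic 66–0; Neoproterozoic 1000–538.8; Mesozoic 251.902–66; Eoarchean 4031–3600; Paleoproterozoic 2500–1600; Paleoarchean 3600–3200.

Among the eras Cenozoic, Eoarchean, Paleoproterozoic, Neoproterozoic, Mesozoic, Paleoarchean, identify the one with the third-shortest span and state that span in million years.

Durations: Cenozoic 66; Eoarchean 431; Paleoproterozoic 900; Neoproterozoic 461.2; Mesozoic 185.902; Paleoarchean 400 Myr.
Sorted shortest-first: Cenozoic (66), Mesozoic (185.902), Paleoarchean (400), Eoarchean (431), Neoproterozoic (461.2), Paleoproterozoic (900).
The third shortest is Paleoarchean at 400 Myr.

Paleoarchean, 400 million years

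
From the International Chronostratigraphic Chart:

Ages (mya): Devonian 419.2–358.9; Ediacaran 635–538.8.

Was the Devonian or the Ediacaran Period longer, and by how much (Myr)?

Devonian: 419.2 − 358.9 = 60.3 Myr.
Ediacaran: 635 − 538.8 = 96.2 Myr.
Difference: 96.2 − 60.3 = 35.9 Myr, so the Ediacaran was longer.

Ediacaran, by 35.9 million years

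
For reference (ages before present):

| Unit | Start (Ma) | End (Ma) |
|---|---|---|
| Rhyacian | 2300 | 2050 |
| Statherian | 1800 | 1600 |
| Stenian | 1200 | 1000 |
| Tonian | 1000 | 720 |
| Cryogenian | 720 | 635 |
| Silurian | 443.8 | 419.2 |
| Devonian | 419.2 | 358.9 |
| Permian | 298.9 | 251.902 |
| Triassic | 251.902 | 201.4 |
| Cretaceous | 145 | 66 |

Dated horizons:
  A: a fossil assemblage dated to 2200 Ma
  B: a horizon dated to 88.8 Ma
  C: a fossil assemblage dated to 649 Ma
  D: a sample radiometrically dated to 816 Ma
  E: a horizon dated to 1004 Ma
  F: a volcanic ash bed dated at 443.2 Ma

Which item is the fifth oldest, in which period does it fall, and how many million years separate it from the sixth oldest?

Sorted oldest-first by Ma: A (2200), E (1004), D (816), C (649), F (443.2), B (88.8).
The fifth oldest is F at 443.2 Ma, which lies in 443.8–419.2 Ma: the Silurian.
The sixth oldest is B at 88.8 Ma; separation = |443.2 − 88.8| = 354.4 Myr.

F, in the Silurian; 354.4 million years to B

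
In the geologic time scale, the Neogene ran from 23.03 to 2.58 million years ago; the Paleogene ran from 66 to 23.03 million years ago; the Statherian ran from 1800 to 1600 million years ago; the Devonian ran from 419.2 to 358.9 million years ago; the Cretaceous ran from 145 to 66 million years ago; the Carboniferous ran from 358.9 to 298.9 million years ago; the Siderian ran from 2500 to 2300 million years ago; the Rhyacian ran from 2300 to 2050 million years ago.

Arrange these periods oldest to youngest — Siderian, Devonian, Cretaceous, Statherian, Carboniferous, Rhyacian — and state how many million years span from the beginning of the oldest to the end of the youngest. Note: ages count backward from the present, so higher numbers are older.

From the excerpt: Siderian 2500–2300; Devonian 419.2–358.9; Cretaceous 145–66; Statherian 1800–1600; Carboniferous 358.9–298.9; Rhyacian 2300–2050 (Ma).
Larger Ma is earlier, so the oldest is Siderian and the youngest is Cretaceous; oldest to youngest: Siderian, Rhyacian, Statherian, Devonian, Carboniferous, Cretaceous.
Oldest start 2500 minus youngest end 66 gives 2434 Myr overall.

Siderian, Rhyacian, Statherian, Devonian, Carboniferous, Cretaceous; total span 2434 Myr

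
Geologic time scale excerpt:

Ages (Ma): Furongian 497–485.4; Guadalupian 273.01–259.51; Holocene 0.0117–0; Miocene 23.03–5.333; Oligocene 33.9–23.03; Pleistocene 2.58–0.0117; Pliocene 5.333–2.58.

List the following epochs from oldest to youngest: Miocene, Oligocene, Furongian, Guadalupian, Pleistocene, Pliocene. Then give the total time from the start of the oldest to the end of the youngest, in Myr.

Furongian, Guadalupian, Oligocene, Miocene, Pliocene, Pleistocene; total span 496.9883 Myr

From the excerpt: Miocene 23.03–5.333; Oligocene 33.9–23.03; Furongian 497–485.4; Guadalupian 273.01–259.51; Pleistocene 2.58–0.0117; Pliocene 5.333–2.58 (Ma).
Larger Ma is earlier, so the oldest is Furongian and the youngest is Pleistocene; oldest to youngest: Furongian, Guadalupian, Oligocene, Miocene, Pliocene, Pleistocene.
Oldest start 497 minus youngest end 0.0117 gives 496.9883 Myr overall.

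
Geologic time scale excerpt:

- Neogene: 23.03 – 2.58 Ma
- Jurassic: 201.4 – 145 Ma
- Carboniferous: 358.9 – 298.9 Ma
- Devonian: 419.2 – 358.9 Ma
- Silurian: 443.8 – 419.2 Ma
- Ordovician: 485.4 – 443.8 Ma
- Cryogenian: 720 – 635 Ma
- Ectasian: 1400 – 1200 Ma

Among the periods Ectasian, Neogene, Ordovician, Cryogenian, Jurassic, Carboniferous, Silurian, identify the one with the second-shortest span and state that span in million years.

Start − end for each: Ectasian 1400 − 1200 = 200; Neogene 23.03 − 2.58 = 20.45; Ordovician 485.4 − 443.8 = 41.6; Cryogenian 720 − 635 = 85; Jurassic 201.4 − 145 = 56.4; Carboniferous 358.9 − 298.9 = 60; Silurian 443.8 − 419.2 = 24.6.
Ranking these from shortest: Neogene < Silurian < Ordovician < Jurassic < Carboniferous < Cryogenian < Ectasian.
Position 2 in that ranking is Silurian, which lasted 24.6 Myr.

Silurian, 24.6 million years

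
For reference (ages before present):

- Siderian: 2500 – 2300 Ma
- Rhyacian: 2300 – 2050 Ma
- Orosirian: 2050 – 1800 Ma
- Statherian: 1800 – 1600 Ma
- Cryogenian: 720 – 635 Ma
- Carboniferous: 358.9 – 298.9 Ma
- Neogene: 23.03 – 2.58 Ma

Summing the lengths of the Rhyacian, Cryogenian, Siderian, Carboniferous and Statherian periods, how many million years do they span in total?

795 million years

Each duration: Rhyacian = 250; Cryogenian = 85; Siderian = 200; Carboniferous = 60; Statherian = 200.
Sum: 250 + 85 + 200 + 60 + 200 = 795 Myr.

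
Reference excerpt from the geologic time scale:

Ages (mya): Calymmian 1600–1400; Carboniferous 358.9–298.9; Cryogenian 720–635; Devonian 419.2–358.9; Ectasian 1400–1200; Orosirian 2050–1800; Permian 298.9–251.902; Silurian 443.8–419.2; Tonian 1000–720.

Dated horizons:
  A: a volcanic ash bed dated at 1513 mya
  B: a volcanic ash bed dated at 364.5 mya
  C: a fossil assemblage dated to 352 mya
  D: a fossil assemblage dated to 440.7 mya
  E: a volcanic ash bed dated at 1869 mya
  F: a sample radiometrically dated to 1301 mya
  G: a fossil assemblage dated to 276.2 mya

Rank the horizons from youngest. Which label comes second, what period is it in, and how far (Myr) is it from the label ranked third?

Smaller Ma means younger, so youngest first: G 276.2 < C 352 < B 364.5 < D 440.7 < F 1301 < A 1513 < E 1869.
Counting 2 along gives C (352 Ma); the excerpt puts that inside the Carboniferous, 358.9–298.9 Ma.
Next in line is B (364.5 Ma), and 364.5 − 352 = 12.5 Myr.

C, in the Carboniferous; 12.5 million years to B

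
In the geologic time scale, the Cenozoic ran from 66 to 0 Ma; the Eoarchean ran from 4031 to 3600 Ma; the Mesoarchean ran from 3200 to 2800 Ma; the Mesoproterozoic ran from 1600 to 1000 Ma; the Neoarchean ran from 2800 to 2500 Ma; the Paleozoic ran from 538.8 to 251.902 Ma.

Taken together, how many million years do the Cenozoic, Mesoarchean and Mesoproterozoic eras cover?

Each duration: Cenozoic = 66; Mesoarchean = 400; Mesoproterozoic = 600.
Sum: 66 + 400 + 600 = 1066 Myr.

1066 million years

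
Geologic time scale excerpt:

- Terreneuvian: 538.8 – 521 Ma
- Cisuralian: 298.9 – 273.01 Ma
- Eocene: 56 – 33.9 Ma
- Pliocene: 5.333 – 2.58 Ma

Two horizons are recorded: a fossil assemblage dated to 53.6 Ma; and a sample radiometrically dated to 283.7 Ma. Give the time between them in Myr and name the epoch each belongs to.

230.1 million years apart; the first in the Eocene, the second in the Cisuralian

Elapsed time: 283.7 − 53.6 = 230.1 Myr.
53.6 Ma lies within 56–33.9 Ma: Eocene.
283.7 Ma lies within 298.9–273.01 Ma: Cisuralian.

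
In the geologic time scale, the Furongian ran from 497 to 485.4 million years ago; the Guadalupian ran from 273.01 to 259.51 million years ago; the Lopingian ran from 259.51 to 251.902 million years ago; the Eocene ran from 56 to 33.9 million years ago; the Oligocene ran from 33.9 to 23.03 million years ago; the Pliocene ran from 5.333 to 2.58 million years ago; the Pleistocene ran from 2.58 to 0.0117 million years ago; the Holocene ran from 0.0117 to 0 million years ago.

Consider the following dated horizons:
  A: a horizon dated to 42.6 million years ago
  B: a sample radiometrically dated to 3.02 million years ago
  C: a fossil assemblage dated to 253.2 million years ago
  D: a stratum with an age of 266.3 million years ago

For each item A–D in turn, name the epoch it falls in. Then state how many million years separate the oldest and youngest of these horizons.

A — Eocene; B — Pliocene; C — Lopingian; D — Guadalupian; span 263.28 million years

Match each age against the start–end ranges in the excerpt: A = 42.6 Ma → Eocene (56–33.9); B = 3.02 Ma → Pliocene (5.333–2.58); C = 253.2 Ma → Lopingian (259.51–251.902); D = 266.3 Ma → Guadalupian (273.01–259.51).
The largest age is 266.3 Ma and the smallest is 3.02 Ma; their difference is 263.28 Myr.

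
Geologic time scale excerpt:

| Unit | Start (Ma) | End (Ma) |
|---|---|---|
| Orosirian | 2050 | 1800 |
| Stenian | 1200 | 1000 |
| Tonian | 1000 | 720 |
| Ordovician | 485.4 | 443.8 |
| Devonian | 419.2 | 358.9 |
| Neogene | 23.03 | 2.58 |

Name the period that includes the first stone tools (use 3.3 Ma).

Neogene

3.3 Ma lies between 23.03 and 2.58 Ma, so it falls in the Neogene.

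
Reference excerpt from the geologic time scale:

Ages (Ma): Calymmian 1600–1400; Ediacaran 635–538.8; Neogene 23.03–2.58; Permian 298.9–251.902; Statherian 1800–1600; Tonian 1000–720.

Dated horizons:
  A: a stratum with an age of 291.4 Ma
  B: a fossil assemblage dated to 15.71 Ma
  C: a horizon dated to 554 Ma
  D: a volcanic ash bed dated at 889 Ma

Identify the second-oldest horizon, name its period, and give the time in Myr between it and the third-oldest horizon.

C, in the Ediacaran; 262.6 million years to A

Sorted oldest-first by Ma: D (889), C (554), A (291.4), B (15.71).
The second oldest is C at 554 Ma, which lies in 635–538.8 Ma: the Ediacaran.
The third oldest is A at 291.4 Ma; separation = |554 − 291.4| = 262.6 Myr.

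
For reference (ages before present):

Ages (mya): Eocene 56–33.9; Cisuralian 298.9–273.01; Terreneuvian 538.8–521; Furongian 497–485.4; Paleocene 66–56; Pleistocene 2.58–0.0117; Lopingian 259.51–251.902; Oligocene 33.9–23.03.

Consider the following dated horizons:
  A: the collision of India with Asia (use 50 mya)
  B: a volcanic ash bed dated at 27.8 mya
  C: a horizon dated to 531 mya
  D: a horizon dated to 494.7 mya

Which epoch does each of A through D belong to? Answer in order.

A — Eocene; B — Oligocene; C — Terreneuvian; D — Furongian

Match each age against the start–end ranges in the excerpt: A = 50 Ma → Eocene (56–33.9); B = 27.8 Ma → Oligocene (33.9–23.03); C = 531 Ma → Terreneuvian (538.8–521); D = 494.7 Ma → Furongian (497–485.4).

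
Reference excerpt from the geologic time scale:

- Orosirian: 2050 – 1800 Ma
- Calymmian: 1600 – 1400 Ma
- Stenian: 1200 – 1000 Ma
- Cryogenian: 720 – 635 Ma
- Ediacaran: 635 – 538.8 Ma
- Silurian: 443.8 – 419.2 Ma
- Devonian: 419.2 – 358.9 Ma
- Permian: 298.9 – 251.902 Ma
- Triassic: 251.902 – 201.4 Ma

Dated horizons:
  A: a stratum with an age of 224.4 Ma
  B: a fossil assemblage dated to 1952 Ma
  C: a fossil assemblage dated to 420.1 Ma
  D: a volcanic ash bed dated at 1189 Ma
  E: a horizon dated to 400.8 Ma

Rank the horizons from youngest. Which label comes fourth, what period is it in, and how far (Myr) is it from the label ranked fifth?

D, in the Stenian; 763 million years to B

Sorted youngest-first by Ma: A (224.4), E (400.8), C (420.1), D (1189), B (1952).
The fourth youngest is D at 1189 Ma, which lies in 1200–1000 Ma: the Stenian.
The fifth youngest is B at 1952 Ma; separation = |1189 − 1952| = 763 Myr.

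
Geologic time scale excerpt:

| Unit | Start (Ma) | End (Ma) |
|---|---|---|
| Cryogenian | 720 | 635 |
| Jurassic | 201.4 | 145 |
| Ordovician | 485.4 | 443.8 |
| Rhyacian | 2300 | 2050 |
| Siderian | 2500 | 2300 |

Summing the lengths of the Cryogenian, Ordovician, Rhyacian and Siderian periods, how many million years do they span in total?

Each duration: Cryogenian = 85; Ordovician = 41.6; Rhyacian = 250; Siderian = 200.
Sum: 85 + 41.6 + 250 + 200 = 576.6 Myr.

576.6 million years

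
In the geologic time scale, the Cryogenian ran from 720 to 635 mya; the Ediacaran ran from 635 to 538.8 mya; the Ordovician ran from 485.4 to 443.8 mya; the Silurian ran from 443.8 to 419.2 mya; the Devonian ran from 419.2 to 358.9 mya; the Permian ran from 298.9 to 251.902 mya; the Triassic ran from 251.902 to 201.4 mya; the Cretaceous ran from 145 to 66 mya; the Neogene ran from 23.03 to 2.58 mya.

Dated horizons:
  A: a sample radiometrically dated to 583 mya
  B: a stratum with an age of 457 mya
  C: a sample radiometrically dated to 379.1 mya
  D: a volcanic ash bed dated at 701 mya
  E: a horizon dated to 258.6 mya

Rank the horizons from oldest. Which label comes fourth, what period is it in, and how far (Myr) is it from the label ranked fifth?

Larger Ma means older, so oldest first: D 701 > A 583 > B 457 > C 379.1 > E 258.6.
Counting 4 along gives C (379.1 Ma); the excerpt puts that inside the Devonian, 419.2–358.9 Ma.
Next in line is E (258.6 Ma), and 379.1 − 258.6 = 120.5 Myr.

C, in the Devonian; 120.5 million years to E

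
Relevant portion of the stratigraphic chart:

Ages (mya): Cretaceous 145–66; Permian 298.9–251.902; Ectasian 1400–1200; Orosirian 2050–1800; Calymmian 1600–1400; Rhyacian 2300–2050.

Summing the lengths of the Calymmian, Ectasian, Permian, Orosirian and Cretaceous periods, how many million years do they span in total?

775.998 million years

Duration is start − end for each: (1600 − 1400) + (1400 − 1200) + (298.9 − 251.902) + (2050 − 1800) + (145 − 66).
That is 200 + 200 + 46.998 + 250 + 79, which totals 775.998 million years.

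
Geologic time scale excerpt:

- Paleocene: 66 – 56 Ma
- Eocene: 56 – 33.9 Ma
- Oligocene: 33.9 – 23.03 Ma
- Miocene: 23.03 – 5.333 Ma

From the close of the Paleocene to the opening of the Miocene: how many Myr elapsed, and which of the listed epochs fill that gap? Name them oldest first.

The Paleocene closes at 56 Ma and the Miocene opens at 23.03 Ma, so the interval is 56 − 23.03 = 32.97 Myr.
An epoch fits inside if it starts at or after 56 Ma and ends at or before 23.03 Ma; oldest first that gives Eocene, Oligocene.

32.97 million years; Eocene, Oligocene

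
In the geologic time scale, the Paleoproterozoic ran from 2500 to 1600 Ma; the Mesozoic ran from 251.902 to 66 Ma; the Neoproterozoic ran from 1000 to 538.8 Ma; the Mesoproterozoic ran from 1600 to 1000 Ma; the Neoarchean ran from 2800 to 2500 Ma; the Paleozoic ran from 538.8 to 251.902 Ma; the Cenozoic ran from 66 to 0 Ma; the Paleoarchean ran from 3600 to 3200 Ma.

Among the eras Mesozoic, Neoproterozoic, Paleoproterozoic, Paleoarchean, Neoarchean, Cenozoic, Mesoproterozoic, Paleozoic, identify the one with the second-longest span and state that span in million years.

Start − end for each: Mesozoic 251.902 − 66 = 185.902; Neoproterozoic 1000 − 538.8 = 461.2; Paleoproterozoic 2500 − 1600 = 900; Paleoarchean 3600 − 3200 = 400; Neoarchean 2800 − 2500 = 300; Cenozoic 66 − 0 = 66; Mesoproterozoic 1600 − 1000 = 600; Paleozoic 538.8 − 251.902 = 286.898.
Ranking these from longest: Paleoproterozoic > Mesoproterozoic > Neoproterozoic > Paleoarchean > Neoarchean > Paleozoic > Mesozoic > Cenozoic.
Position 2 in that ranking is Mesoproterozoic, which lasted 600 Myr.

Mesoproterozoic, 600 million years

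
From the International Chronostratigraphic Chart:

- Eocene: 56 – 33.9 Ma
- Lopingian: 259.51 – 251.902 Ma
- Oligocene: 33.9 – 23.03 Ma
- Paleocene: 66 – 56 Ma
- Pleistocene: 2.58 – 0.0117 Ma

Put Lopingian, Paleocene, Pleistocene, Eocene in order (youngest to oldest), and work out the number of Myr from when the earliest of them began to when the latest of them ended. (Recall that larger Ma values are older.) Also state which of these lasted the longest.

Pleistocene, Eocene, Paleocene, Lopingian; total span 259.4983 Myr; longest is Eocene

From the excerpt: Lopingian 259.51–251.902; Paleocene 66–56; Pleistocene 2.58–0.0117; Eocene 56–33.9 (Ma).
Larger Ma is earlier, so the oldest is Lopingian and the youngest is Pleistocene; youngest to oldest: Pleistocene, Eocene, Paleocene, Lopingian.
Oldest start 259.51 minus youngest end 0.0117 gives 259.4983 Myr overall.
Individual lengths (start − end): Paleocene 10; Lopingian 7.608; Pleistocene 2.5683; Eocene 22.1. The largest is Eocene at 22.1 Myr.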